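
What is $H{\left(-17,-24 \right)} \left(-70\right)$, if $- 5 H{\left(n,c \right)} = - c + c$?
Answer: $0$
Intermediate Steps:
$H{\left(n,c \right)} = 0$ ($H{\left(n,c \right)} = - \frac{- c + c}{5} = \left(- \frac{1}{5}\right) 0 = 0$)
$H{\left(-17,-24 \right)} \left(-70\right) = 0 \left(-70\right) = 0$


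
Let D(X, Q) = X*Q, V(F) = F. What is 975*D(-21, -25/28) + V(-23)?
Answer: 73033/4 ≈ 18258.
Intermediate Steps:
D(X, Q) = Q*X
975*D(-21, -25/28) + V(-23) = 975*(-25/28*(-21)) - 23 = 975*(75/4) - 23 = 73125/4 - 23 = 73033/4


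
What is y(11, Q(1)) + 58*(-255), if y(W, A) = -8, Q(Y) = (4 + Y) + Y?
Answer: -14798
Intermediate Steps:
Q(Y) = 4 + 2*Y
y(11, Q(1)) + 58*(-255) = -8 + 58*(-255) = -8 - 14790 = -14798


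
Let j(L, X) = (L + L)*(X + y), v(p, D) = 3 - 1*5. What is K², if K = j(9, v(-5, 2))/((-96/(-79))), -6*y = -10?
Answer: 6241/256 ≈ 24.379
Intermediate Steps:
y = 5/3 (y = -⅙*(-10) = 5/3 ≈ 1.6667)
v(p, D) = -2 (v(p, D) = 3 - 5 = -2)
j(L, X) = 2*L*(5/3 + X) (j(L, X) = (L + L)*(X + 5/3) = (2*L)*(5/3 + X) = 2*L*(5/3 + X))
K = -79/16 (K = ((⅔)*9*(5 + 3*(-2)))/((-96/(-79))) = ((⅔)*9*(5 - 6))/((-96*(-1/79))) = ((⅔)*9*(-1))/(96/79) = -6*79/96 = -79/16 ≈ -4.9375)
K² = (-79/16)² = 6241/256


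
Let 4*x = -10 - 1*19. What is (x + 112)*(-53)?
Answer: -22207/4 ≈ -5551.8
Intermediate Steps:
x = -29/4 (x = (-10 - 1*19)/4 = (-10 - 19)/4 = (1/4)*(-29) = -29/4 ≈ -7.2500)
(x + 112)*(-53) = (-29/4 + 112)*(-53) = (419/4)*(-53) = -22207/4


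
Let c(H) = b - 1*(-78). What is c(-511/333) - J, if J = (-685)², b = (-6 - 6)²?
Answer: -469003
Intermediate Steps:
b = 144 (b = (-12)² = 144)
c(H) = 222 (c(H) = 144 - 1*(-78) = 144 + 78 = 222)
J = 469225
c(-511/333) - J = 222 - 1*469225 = 222 - 469225 = -469003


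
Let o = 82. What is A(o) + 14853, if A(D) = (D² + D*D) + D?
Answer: 28383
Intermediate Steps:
A(D) = D + 2*D² (A(D) = (D² + D²) + D = 2*D² + D = D + 2*D²)
A(o) + 14853 = 82*(1 + 2*82) + 14853 = 82*(1 + 164) + 14853 = 82*165 + 14853 = 13530 + 14853 = 28383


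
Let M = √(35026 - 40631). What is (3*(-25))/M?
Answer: 15*I*√5605/1121 ≈ 1.0018*I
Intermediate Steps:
M = I*√5605 (M = √(-5605) = I*√5605 ≈ 74.867*I)
(3*(-25))/M = (3*(-25))/((I*√5605)) = -(-15)*I*√5605/1121 = 15*I*√5605/1121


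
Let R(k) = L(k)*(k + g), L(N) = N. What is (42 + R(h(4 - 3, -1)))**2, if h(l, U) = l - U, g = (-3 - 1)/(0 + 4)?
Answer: 1936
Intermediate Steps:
g = -1 (g = -4/4 = -4*1/4 = -1)
R(k) = k*(-1 + k) (R(k) = k*(k - 1) = k*(-1 + k))
(42 + R(h(4 - 3, -1)))**2 = (42 + ((4 - 3) - 1*(-1))*(-1 + ((4 - 3) - 1*(-1))))**2 = (42 + (1 + 1)*(-1 + (1 + 1)))**2 = (42 + 2*(-1 + 2))**2 = (42 + 2*1)**2 = (42 + 2)**2 = 44**2 = 1936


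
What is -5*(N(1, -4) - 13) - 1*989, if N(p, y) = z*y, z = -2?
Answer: -964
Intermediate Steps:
N(p, y) = -2*y
-5*(N(1, -4) - 13) - 1*989 = -5*(-2*(-4) - 13) - 1*989 = -5*(8 - 13) - 989 = -5*(-5) - 989 = 25 - 989 = -964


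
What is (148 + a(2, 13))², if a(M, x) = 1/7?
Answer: 1075369/49 ≈ 21946.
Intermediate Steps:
a(M, x) = ⅐
(148 + a(2, 13))² = (148 + ⅐)² = (1037/7)² = 1075369/49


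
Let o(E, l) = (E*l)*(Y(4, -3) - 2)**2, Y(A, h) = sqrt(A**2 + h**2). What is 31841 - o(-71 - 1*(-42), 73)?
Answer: 50894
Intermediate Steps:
o(E, l) = 9*E*l (o(E, l) = (E*l)*(sqrt(4**2 + (-3)**2) - 2)**2 = (E*l)*(sqrt(16 + 9) - 2)**2 = (E*l)*(sqrt(25) - 2)**2 = (E*l)*(5 - 2)**2 = (E*l)*3**2 = (E*l)*9 = 9*E*l)
31841 - o(-71 - 1*(-42), 73) = 31841 - 9*(-71 - 1*(-42))*73 = 31841 - 9*(-71 + 42)*73 = 31841 - 9*(-29)*73 = 31841 - 1*(-19053) = 31841 + 19053 = 50894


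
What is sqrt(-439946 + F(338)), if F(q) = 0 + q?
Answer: 2*I*sqrt(109902) ≈ 663.03*I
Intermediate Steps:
F(q) = q
sqrt(-439946 + F(338)) = sqrt(-439946 + 338) = sqrt(-439608) = 2*I*sqrt(109902)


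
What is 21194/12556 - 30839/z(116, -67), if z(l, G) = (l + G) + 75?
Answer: -96146607/389236 ≈ -247.01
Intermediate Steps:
z(l, G) = 75 + G + l (z(l, G) = (G + l) + 75 = 75 + G + l)
21194/12556 - 30839/z(116, -67) = 21194/12556 - 30839/(75 - 67 + 116) = 21194*(1/12556) - 30839/124 = 10597/6278 - 30839*1/124 = 10597/6278 - 30839/124 = -96146607/389236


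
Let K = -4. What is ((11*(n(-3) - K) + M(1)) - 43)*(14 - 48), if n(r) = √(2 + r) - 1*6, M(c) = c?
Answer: 2176 - 374*I ≈ 2176.0 - 374.0*I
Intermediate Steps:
n(r) = -6 + √(2 + r) (n(r) = √(2 + r) - 6 = -6 + √(2 + r))
((11*(n(-3) - K) + M(1)) - 43)*(14 - 48) = ((11*((-6 + √(2 - 3)) - 1*(-4)) + 1) - 43)*(14 - 48) = ((11*((-6 + √(-1)) + 4) + 1) - 43)*(-34) = ((11*((-6 + I) + 4) + 1) - 43)*(-34) = ((11*(-2 + I) + 1) - 43)*(-34) = (((-22 + 11*I) + 1) - 43)*(-34) = ((-21 + 11*I) - 43)*(-34) = (-64 + 11*I)*(-34) = 2176 - 374*I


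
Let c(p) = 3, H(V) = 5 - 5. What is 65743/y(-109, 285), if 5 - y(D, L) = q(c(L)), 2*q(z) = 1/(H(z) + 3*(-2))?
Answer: 788916/61 ≈ 12933.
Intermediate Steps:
H(V) = 0
q(z) = -1/12 (q(z) = 1/(2*(0 + 3*(-2))) = 1/(2*(0 - 6)) = (½)/(-6) = (½)*(-⅙) = -1/12)
y(D, L) = 61/12 (y(D, L) = 5 - 1*(-1/12) = 5 + 1/12 = 61/12)
65743/y(-109, 285) = 65743/(61/12) = 65743*(12/61) = 788916/61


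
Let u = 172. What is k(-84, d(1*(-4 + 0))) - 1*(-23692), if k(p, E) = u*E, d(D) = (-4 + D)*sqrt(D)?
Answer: 23692 - 2752*I ≈ 23692.0 - 2752.0*I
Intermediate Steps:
d(D) = sqrt(D)*(-4 + D)
k(p, E) = 172*E
k(-84, d(1*(-4 + 0))) - 1*(-23692) = 172*(sqrt(1*(-4 + 0))*(-4 + 1*(-4 + 0))) - 1*(-23692) = 172*(sqrt(1*(-4))*(-4 + 1*(-4))) + 23692 = 172*(sqrt(-4)*(-4 - 4)) + 23692 = 172*((2*I)*(-8)) + 23692 = 172*(-16*I) + 23692 = -2752*I + 23692 = 23692 - 2752*I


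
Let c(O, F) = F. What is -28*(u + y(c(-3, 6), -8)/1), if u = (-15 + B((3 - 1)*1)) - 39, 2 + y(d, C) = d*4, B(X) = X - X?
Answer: 896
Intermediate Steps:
B(X) = 0
y(d, C) = -2 + 4*d (y(d, C) = -2 + d*4 = -2 + 4*d)
u = -54 (u = (-15 + 0) - 39 = -15 - 39 = -54)
-28*(u + y(c(-3, 6), -8)/1) = -28*(-54 + (-2 + 4*6)/1) = -28*(-54 + (-2 + 24)*1) = -28*(-54 + 22*1) = -28*(-54 + 22) = -28*(-32) = 896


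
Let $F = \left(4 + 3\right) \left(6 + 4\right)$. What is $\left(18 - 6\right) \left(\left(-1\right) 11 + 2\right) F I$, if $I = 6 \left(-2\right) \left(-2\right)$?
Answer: $-181440$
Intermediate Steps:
$F = 70$ ($F = 7 \cdot 10 = 70$)
$I = 24$ ($I = \left(-12\right) \left(-2\right) = 24$)
$\left(18 - 6\right) \left(\left(-1\right) 11 + 2\right) F I = \left(18 - 6\right) \left(\left(-1\right) 11 + 2\right) 70 \cdot 24 = 12 \left(-11 + 2\right) 70 \cdot 24 = 12 \left(-9\right) 70 \cdot 24 = \left(-108\right) 70 \cdot 24 = \left(-7560\right) 24 = -181440$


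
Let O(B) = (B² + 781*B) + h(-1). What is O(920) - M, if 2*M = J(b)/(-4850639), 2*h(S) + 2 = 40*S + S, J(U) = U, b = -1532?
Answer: 15181515388751/9701278 ≈ 1.5649e+6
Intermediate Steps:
h(S) = -1 + 41*S/2 (h(S) = -1 + (40*S + S)/2 = -1 + (41*S)/2 = -1 + 41*S/2)
O(B) = -43/2 + B² + 781*B (O(B) = (B² + 781*B) + (-1 + (41/2)*(-1)) = (B² + 781*B) + (-1 - 41/2) = (B² + 781*B) - 43/2 = -43/2 + B² + 781*B)
M = 766/4850639 (M = (-1532/(-4850639))/2 = (-1532*(-1/4850639))/2 = (½)*(1532/4850639) = 766/4850639 ≈ 0.00015792)
O(920) - M = (-43/2 + 920² + 781*920) - 1*766/4850639 = (-43/2 + 846400 + 718520) - 766/4850639 = 3129797/2 - 766/4850639 = 15181515388751/9701278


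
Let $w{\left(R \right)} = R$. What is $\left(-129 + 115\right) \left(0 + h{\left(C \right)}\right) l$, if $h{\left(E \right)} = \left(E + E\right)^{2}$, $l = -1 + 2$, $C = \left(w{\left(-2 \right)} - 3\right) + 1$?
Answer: $-896$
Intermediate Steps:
$C = -4$ ($C = \left(-2 - 3\right) + 1 = -5 + 1 = -4$)
$l = 1$
$h{\left(E \right)} = 4 E^{2}$ ($h{\left(E \right)} = \left(2 E\right)^{2} = 4 E^{2}$)
$\left(-129 + 115\right) \left(0 + h{\left(C \right)}\right) l = \left(-129 + 115\right) \left(0 + 4 \left(-4\right)^{2}\right) 1 = - 14 \left(0 + 4 \cdot 16\right) 1 = - 14 \left(0 + 64\right) 1 = - 14 \cdot 64 \cdot 1 = \left(-14\right) 64 = -896$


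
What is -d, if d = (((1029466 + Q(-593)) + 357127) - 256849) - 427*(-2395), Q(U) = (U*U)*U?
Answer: 206375448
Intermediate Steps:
Q(U) = U**3 (Q(U) = U**2*U = U**3)
d = -206375448 (d = (((1029466 + (-593)**3) + 357127) - 256849) - 427*(-2395) = (((1029466 - 208527857) + 357127) - 256849) + 1022665 = ((-207498391 + 357127) - 256849) + 1022665 = (-207141264 - 256849) + 1022665 = -207398113 + 1022665 = -206375448)
-d = -1*(-206375448) = 206375448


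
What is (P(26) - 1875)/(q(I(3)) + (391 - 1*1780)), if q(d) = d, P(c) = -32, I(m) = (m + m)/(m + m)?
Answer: 1907/1388 ≈ 1.3739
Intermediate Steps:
I(m) = 1 (I(m) = (2*m)/((2*m)) = (2*m)*(1/(2*m)) = 1)
(P(26) - 1875)/(q(I(3)) + (391 - 1*1780)) = (-32 - 1875)/(1 + (391 - 1*1780)) = -1907/(1 + (391 - 1780)) = -1907/(1 - 1389) = -1907/(-1388) = -1907*(-1/1388) = 1907/1388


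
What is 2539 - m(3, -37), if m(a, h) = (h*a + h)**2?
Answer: -19365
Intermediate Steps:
m(a, h) = (h + a*h)**2 (m(a, h) = (a*h + h)**2 = (h + a*h)**2)
2539 - m(3, -37) = 2539 - (-37)**2*(1 + 3)**2 = 2539 - 1369*4**2 = 2539 - 1369*16 = 2539 - 1*21904 = 2539 - 21904 = -19365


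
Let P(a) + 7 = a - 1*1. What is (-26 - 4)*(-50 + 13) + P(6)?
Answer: 1108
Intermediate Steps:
P(a) = -8 + a (P(a) = -7 + (a - 1*1) = -7 + (a - 1) = -7 + (-1 + a) = -8 + a)
(-26 - 4)*(-50 + 13) + P(6) = (-26 - 4)*(-50 + 13) + (-8 + 6) = -30*(-37) - 2 = 1110 - 2 = 1108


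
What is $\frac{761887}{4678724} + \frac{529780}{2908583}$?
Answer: $\frac{4694705976841}{13608457088092} \approx 0.34498$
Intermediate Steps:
$\frac{761887}{4678724} + \frac{529780}{2908583} = \frac{4694705976841}{13608457088092}$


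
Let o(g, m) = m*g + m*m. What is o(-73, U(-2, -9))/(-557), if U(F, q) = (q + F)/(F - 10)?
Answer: 9515/80208 ≈ 0.11863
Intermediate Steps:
U(F, q) = (F + q)/(-10 + F)
o(g, m) = m² + g*m (o(g, m) = g*m + m² = m² + g*m)
o(-73, U(-2, -9))/(-557) = (((-2 - 9)/(-10 - 2))*(-73 + (-2 - 9)/(-10 - 2)))/(-557) = ((-11/(-12))*(-73 - 11/(-12)))*(-1/557) = ((-1/12*(-11))*(-73 - 1/12*(-11)))*(-1/557) = (11*(-73 + 11/12)/12)*(-1/557) = ((11/12)*(-865/12))*(-1/557) = -9515/144*(-1/557) = 9515/80208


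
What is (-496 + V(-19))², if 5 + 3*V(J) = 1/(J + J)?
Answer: 3218860225/12996 ≈ 2.4768e+5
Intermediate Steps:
V(J) = -5/3 + 1/(6*J) (V(J) = -5/3 + 1/(3*(J + J)) = -5/3 + 1/(3*((2*J))) = -5/3 + (1/(2*J))/3 = -5/3 + 1/(6*J))
(-496 + V(-19))² = (-496 + (⅙)*(1 - 10*(-19))/(-19))² = (-496 + (⅙)*(-1/19)*(1 + 190))² = (-496 + (⅙)*(-1/19)*191)² = (-496 - 191/114)² = (-56735/114)² = 3218860225/12996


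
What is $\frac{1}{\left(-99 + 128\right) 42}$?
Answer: $\frac{1}{1218} \approx 0.00082102$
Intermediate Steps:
$\frac{1}{\left(-99 + 128\right) 42} = \frac{1}{29 \cdot 42} = \frac{1}{1218}$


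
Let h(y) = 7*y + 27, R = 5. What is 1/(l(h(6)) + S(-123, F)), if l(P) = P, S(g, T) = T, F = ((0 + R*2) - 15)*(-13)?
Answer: 1/134 ≈ 0.0074627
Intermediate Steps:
h(y) = 27 + 7*y
F = 65 (F = ((0 + 5*2) - 15)*(-13) = ((0 + 10) - 15)*(-13) = (10 - 15)*(-13) = -5*(-13) = 65)
1/(l(h(6)) + S(-123, F)) = 1/((27 + 7*6) + 65) = 1/((27 + 42) + 65) = 1/(69 + 65) = 1/134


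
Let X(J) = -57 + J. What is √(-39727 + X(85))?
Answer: 3*I*√4411 ≈ 199.25*I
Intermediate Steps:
√(-39727 + X(85)) = √(-39727 + (-57 + 85)) = √(-39727 + 28) = √(-39699) = 3*I*√4411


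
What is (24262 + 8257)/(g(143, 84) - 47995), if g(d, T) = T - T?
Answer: -32519/47995 ≈ -0.67755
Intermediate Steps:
g(d, T) = 0
(24262 + 8257)/(g(143, 84) - 47995) = (24262 + 8257)/(0 - 47995) = 32519/(-47995) = 32519*(-1/47995) = -32519/47995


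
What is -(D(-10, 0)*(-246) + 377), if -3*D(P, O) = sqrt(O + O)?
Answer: -377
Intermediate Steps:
D(P, O) = -sqrt(2)*sqrt(O)/3 (D(P, O) = -sqrt(O + O)/3 = -sqrt(2)*sqrt(O)/3)
-(D(-10, 0)*(-246) + 377) = -(-sqrt(2)*sqrt(0)/3*(-246) + 377) = -(-1/3*sqrt(2)*0*(-246) + 377) = -(0*(-246) + 377) = -(0 + 377) = -1*377 = -377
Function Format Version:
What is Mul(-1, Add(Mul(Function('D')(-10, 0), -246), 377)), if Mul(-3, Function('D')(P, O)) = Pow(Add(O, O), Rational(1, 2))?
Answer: -377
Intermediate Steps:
Function('D')(P, O) = Mul(Rational(-1, 3), Pow(2, Rational(1, 2)), Pow(O, Rational(1, 2))) (Function('D')(P, O) = Mul(Rational(-1, 3), Pow(Add(O, O), Rational(1, 2))) = Mul(Rational(-1, 3), Pow(Mul(2, O), Rational(1, 2))) = Mul(Rational(-1, 3), Mul(Pow(2, Rational(1, 2)), Pow(O, Rational(1, 2)))) = Mul(Rational(-1, 3), Pow(2, Rational(1, 2)), Pow(O, Rational(1, 2))))
Mul(-1, Add(Mul(Function('D')(-10, 0), -246), 377)) = Mul(-1, Add(Mul(Mul(Rational(-1, 3), Pow(2, Rational(1, 2)), Pow(0, Rational(1, 2))), -246), 377)) = Mul(-1, Add(Mul(Mul(Rational(-1, 3), Pow(2, Rational(1, 2)), 0), -246), 377)) = Mul(-1, Add(Mul(0, -246), 377)) = Mul(-1, Add(0, 377)) = Mul(-1, 377) = -377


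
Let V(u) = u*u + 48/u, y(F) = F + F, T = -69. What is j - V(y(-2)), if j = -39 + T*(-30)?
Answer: 2027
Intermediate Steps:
j = 2031 (j = -39 - 69*(-30) = -39 + 2070 = 2031)
y(F) = 2*F
V(u) = u² + 48/u
j - V(y(-2)) = 2031 - (48 + (2*(-2))³)/(2*(-2)) = 2031 - (48 + (-4)³)/(-4) = 2031 - (-1)*(48 - 64)/4 = 2031 - (-1)*(-16)/4 = 2031 - 1*4 = 2031 - 4 = 2027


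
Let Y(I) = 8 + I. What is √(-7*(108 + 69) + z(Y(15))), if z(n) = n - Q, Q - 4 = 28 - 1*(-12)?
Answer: 6*I*√35 ≈ 35.496*I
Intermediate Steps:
Q = 44 (Q = 4 + (28 - 1*(-12)) = 4 + (28 + 12) = 4 + 40 = 44)
z(n) = -44 + n (z(n) = n - 1*44 = n - 44 = -44 + n)
√(-7*(108 + 69) + z(Y(15))) = √(-7*(108 + 69) + (-44 + (8 + 15))) = √(-7*177 + (-44 + 23)) = √(-1239 - 21) = √(-1260) = 6*I*√35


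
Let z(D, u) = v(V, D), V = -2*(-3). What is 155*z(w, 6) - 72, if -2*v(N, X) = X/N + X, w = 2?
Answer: -1517/6 ≈ -252.83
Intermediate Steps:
V = 6
v(N, X) = -X/2 - X/(2*N) (v(N, X) = -(X/N + X)/2 = -(X + X/N)/2 = -X/2 - X/(2*N))
z(D, u) = -7*D/12 (z(D, u) = -½*D*(1 + 6)/6 = -½*D*⅙*7 = -7*D/12)
155*z(w, 6) - 72 = 155*(-7/12*2) - 72 = 155*(-7/6) - 72 = -1085/6 - 72 = -1517/6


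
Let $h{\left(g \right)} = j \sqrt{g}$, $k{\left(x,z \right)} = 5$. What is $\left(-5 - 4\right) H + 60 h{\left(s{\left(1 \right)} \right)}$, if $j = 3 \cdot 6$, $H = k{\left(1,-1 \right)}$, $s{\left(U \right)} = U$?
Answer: $1035$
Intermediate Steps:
$H = 5$
$j = 18$
$h{\left(g \right)} = 18 \sqrt{g}$
$\left(-5 - 4\right) H + 60 h{\left(s{\left(1 \right)} \right)} = \left(-5 - 4\right) 5 + 60 \cdot 18 \sqrt{1} = \left(-9\right) 5 + 60 \cdot 18 \cdot 1 = -45 + 60 \cdot 18 = -45 + 1080 = 1035$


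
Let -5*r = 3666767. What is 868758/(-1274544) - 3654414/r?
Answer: 3350504003449/778909313208 ≈ 4.3015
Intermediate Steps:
r = -3666767/5 (r = -1/5*3666767 = -3666767/5 ≈ -7.3335e+5)
868758/(-1274544) - 3654414/r = 868758/(-1274544) - 3654414/(-3666767/5) = 868758*(-1/1274544) - 3654414*(-5/3666767) = -144793/212424 + 18272070/3666767 = 3350504003449/778909313208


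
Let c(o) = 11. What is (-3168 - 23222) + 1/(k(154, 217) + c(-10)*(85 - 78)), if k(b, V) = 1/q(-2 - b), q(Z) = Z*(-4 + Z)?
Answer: -50719470230/1921921 ≈ -26390.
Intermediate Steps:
k(b, V) = 1/((-6 - b)*(-2 - b)) (k(b, V) = 1/((-2 - b)*(-4 + (-2 - b))) = 1/((-2 - b)*(-6 - b)) = 1/((-6 - b)*(-2 - b)))
(-3168 - 23222) + 1/(k(154, 217) + c(-10)*(85 - 78)) = (-3168 - 23222) + 1/(1/((2 + 154)*(6 + 154)) + 11*(85 - 78)) = -26390 + 1/(1/(156*160) + 11*7) = -26390 + 1/((1/156)*(1/160) + 77) = -26390 + 1/(1/24960 + 77) = -26390 + 1/(1921921/24960) = -26390 + 24960/1921921 = -50719470230/1921921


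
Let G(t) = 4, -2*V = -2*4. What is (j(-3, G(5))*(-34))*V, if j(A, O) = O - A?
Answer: -952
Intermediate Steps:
V = 4 (V = -(-1)*4 = -½*(-8) = 4)
(j(-3, G(5))*(-34))*V = ((4 - 1*(-3))*(-34))*4 = ((4 + 3)*(-34))*4 = (7*(-34))*4 = -238*4 = -952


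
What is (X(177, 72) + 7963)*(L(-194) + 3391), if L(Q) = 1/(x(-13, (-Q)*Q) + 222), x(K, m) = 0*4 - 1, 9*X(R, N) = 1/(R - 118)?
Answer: 27083583144/1003 ≈ 2.7003e+7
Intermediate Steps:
X(R, N) = 1/(9*(-118 + R)) (X(R, N) = 1/(9*(R - 118)) = 1/(9*(-118 + R)))
x(K, m) = -1 (x(K, m) = 0 - 1 = -1)
L(Q) = 1/221 (L(Q) = 1/(-1 + 222) = 1/221)
(X(177, 72) + 7963)*(L(-194) + 3391) = (1/(9*(-118 + 177)) + 7963)*(1/221 + 3391) = ((1/9)/59 + 7963)*(749412/221) = ((1/9)*(1/59) + 7963)*(749412/221) = (1/531 + 7963)*(749412/221) = (4228354/531)*(749412/221) = 27083583144/1003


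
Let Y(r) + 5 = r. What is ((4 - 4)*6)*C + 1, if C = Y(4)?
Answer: 1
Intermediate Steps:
Y(r) = -5 + r
C = -1 (C = -5 + 4 = -1)
((4 - 4)*6)*C + 1 = ((4 - 4)*6)*(-1) + 1 = (0*6)*(-1) + 1 = 0*(-1) + 1 = 0 + 1 = 1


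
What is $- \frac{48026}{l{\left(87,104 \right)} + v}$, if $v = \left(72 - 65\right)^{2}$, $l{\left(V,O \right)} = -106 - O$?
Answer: $\frac{48026}{161} \approx 298.3$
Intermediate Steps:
$v = 49$ ($v = 7^{2} = 49$)
$- \frac{48026}{l{\left(87,104 \right)} + v} = - \frac{48026}{\left(-106 - 104\right) + 49} = - \frac{48026}{-210 + 49} = - \frac{48026}{-161} = \left(-48026\right) \left(- \frac{1}{161}\right) = \frac{48026}{161}$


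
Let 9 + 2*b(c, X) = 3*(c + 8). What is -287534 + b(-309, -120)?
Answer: -287990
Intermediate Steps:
b(c, X) = 15/2 + 3*c/2 (b(c, X) = -9/2 + (3*(c + 8))/2 = -9/2 + (3*(8 + c))/2 = -9/2 + (24 + 3*c)/2 = -9/2 + (12 + 3*c/2) = 15/2 + 3*c/2)
-287534 + b(-309, -120) = -287534 + (15/2 + (3/2)*(-309)) = -287534 + (15/2 - 927/2) = -287534 - 456 = -287990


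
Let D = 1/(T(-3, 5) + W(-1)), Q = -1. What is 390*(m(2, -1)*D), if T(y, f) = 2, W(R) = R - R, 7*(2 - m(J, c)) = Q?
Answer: 2925/7 ≈ 417.86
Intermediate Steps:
m(J, c) = 15/7 (m(J, c) = 2 - ⅐*(-1) = 2 + ⅐ = 15/7)
W(R) = 0
D = ½ (D = 1/(2 + 0) = 1/2 = ½ ≈ 0.50000)
390*(m(2, -1)*D) = 390*((15/7)*(½)) = 390*(15/14) = 2925/7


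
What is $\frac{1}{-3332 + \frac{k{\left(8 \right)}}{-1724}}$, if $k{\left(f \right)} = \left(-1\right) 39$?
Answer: $- \frac{1724}{5744329} \approx -0.00030012$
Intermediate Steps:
$k{\left(f \right)} = -39$
$\frac{1}{-3332 + \frac{k{\left(8 \right)}}{-1724}} = \frac{1}{-3332 - \frac{39}{-1724}} = \frac{1}{-3332 - - \frac{39}{1724}} = \frac{1}{-3332 + \frac{39}{1724}} = \frac{1}{- \frac{5744329}{1724}} = - \frac{1724}{5744329}$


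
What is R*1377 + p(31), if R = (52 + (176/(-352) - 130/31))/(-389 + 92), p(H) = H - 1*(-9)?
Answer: -122303/682 ≈ -179.33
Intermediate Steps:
p(H) = 9 + H (p(H) = H + 9 = 9 + H)
R = -2933/18414 (R = (52 + (176*(-1/352) - 130*1/31))/(-297) = (52 + (-½ - 130/31))*(-1/297) = (52 - 291/62)*(-1/297) = (2933/62)*(-1/297) = -2933/18414 ≈ -0.15928)
R*1377 + p(31) = -2933/18414*1377 + (9 + 31) = -149583/682 + 40 = -122303/682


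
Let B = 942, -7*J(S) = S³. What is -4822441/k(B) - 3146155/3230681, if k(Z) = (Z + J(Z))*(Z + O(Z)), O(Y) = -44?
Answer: -2361487645892187613/2425044412037372172 ≈ -0.97379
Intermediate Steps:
J(S) = -S³/7
k(Z) = (-44 + Z)*(Z - Z³/7) (k(Z) = (Z - Z³/7)*(Z - 44) = (Z - Z³/7)*(-44 + Z) = (-44 + Z)*(Z - Z³/7))
-4822441/k(B) - 3146155/3230681 = -4822441*7/(942*(-308 - 1*942³ + 7*942 + 44*942²)) - 3146155/3230681 = -4822441*7/(942*(-308 - 1*835896888 + 6594 + 44*887364)) - 3146155*1/3230681 = -4822441*7/(942*(-308 - 835896888 + 6594 + 39044016)) - 3146155/3230681 = -4822441/((⅐)*942*(-796846586)) - 3146155/3230681 = -4822441/(-750629484012/7) - 3146155/3230681 = -4822441*(-7/750629484012) - 3146155/3230681 = 33757087/750629484012 - 3146155/3230681 = -2361487645892187613/2425044412037372172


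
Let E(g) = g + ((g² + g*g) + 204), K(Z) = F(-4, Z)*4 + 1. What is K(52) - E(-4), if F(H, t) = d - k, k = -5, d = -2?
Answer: -219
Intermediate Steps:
F(H, t) = 3 (F(H, t) = -2 - 1*(-5) = -2 + 5 = 3)
K(Z) = 13 (K(Z) = 3*4 + 1 = 12 + 1 = 13)
E(g) = 204 + g + 2*g² (E(g) = g + ((g² + g²) + 204) = g + (2*g² + 204) = g + (204 + 2*g²) = 204 + g + 2*g²)
K(52) - E(-4) = 13 - (204 - 4 + 2*(-4)²) = 13 - (204 - 4 + 2*16) = 13 - (204 - 4 + 32) = 13 - 1*232 = 13 - 232 = -219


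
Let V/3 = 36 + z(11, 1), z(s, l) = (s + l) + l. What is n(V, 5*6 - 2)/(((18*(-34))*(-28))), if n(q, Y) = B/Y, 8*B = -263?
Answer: -263/3838464 ≈ -6.8517e-5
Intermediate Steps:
B = -263/8 (B = (⅛)*(-263) = -263/8 ≈ -32.875)
z(s, l) = s + 2*l (z(s, l) = (l + s) + l = s + 2*l)
V = 147 (V = 3*(36 + (11 + 2*1)) = 3*(36 + (11 + 2)) = 3*(36 + 13) = 3*49 = 147)
n(q, Y) = -263/(8*Y)
n(V, 5*6 - 2)/(((18*(-34))*(-28))) = (-263/(8*(5*6 - 2)))/(((18*(-34))*(-28))) = (-263/(8*(30 - 2)))/((-612*(-28))) = -263/8/28/17136 = -263/8*1/28*(1/17136) = -263/224*1/17136 = -263/3838464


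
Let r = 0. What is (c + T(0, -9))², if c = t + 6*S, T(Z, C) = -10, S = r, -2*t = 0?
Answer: 100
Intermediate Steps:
t = 0 (t = -½*0 = 0)
S = 0
c = 0 (c = 0 + 6*0 = 0 + 0 = 0)
(c + T(0, -9))² = (0 - 10)² = (-10)² = 100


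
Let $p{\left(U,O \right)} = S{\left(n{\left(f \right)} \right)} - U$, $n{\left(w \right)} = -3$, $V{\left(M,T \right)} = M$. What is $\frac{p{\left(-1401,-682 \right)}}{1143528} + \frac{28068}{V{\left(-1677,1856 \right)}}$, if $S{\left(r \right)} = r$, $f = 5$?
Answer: $- \frac{1783011081}{106538692} \approx -16.736$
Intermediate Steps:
$p{\left(U,O \right)} = -3 - U$
$\frac{p{\left(-1401,-682 \right)}}{1143528} + \frac{28068}{V{\left(-1677,1856 \right)}} = \frac{-3 - -1401}{1143528} + \frac{28068}{-1677} = \left(-3 + 1401\right) \frac{1}{1143528} + 28068 \left(- \frac{1}{1677}\right) = 1398 \cdot \frac{1}{1143528} - \frac{9356}{559} = \frac{233}{190588} - \frac{9356}{559} = - \frac{1783011081}{106538692}$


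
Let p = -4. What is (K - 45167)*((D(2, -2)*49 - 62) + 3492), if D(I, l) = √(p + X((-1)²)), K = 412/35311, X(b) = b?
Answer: -5470477930750/35311 - 78149684725*I*√3/35311 ≈ -1.5492e+8 - 3.8333e+6*I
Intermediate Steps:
K = 412/35311 (K = 412*(1/35311) = 412/35311 ≈ 0.011668)
D(I, l) = I*√3 (D(I, l) = √(-4 + (-1)²) = √(-4 + 1) = √(-3) = I*√3)
(K - 45167)*((D(2, -2)*49 - 62) + 3492) = (412/35311 - 45167)*(((I*√3)*49 - 62) + 3492) = -1594891525*((49*I*√3 - 62) + 3492)/35311 = -1594891525*((-62 + 49*I*√3) + 3492)/35311 = -1594891525*(3430 + 49*I*√3)/35311 = -5470477930750/35311 - 78149684725*I*√3/35311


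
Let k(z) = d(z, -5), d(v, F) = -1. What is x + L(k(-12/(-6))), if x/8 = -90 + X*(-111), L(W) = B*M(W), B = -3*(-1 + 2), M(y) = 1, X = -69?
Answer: 60549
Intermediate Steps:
B = -3 (B = -3*1 = -3)
k(z) = -1
L(W) = -3 (L(W) = -3*1 = -3)
x = 60552 (x = 8*(-90 - 69*(-111)) = 8*(-90 + 7659) = 8*7569 = 60552)
x + L(k(-12/(-6))) = 60552 - 3 = 60549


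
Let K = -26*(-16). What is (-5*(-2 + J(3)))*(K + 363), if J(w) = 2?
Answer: 0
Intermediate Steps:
K = 416
(-5*(-2 + J(3)))*(K + 363) = (-5*(-2 + 2))*(416 + 363) = -5*0*779 = 0*779 = 0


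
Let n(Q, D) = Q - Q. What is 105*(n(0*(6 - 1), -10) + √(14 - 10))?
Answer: 210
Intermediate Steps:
n(Q, D) = 0
105*(n(0*(6 - 1), -10) + √(14 - 10)) = 105*(0 + √(14 - 10)) = 105*(0 + √4) = 105*(0 + 2) = 105*2 = 210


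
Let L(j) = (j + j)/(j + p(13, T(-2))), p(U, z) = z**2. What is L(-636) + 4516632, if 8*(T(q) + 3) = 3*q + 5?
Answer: 181022175336/40079 ≈ 4.5166e+6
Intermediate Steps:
T(q) = -19/8 + 3*q/8 (T(q) = -3 + (3*q + 5)/8 = -3 + (5 + 3*q)/8 = -3 + (5/8 + 3*q/8) = -19/8 + 3*q/8)
L(j) = 2*j/(625/64 + j) (L(j) = (j + j)/(j + (-19/8 + (3/8)*(-2))**2) = (2*j)/(j + (-19/8 - 3/4)**2) = (2*j)/(j + (-25/8)**2) = (2*j)/(j + 625/64) = (2*j)/(625/64 + j) = 2*j/(625/64 + j))
L(-636) + 4516632 = 128*(-636)/(625 + 64*(-636)) + 4516632 = 128*(-636)/(625 - 40704) + 4516632 = 128*(-636)/(-40079) + 4516632 = 128*(-636)*(-1/40079) + 4516632 = 81408/40079 + 4516632 = 181022175336/40079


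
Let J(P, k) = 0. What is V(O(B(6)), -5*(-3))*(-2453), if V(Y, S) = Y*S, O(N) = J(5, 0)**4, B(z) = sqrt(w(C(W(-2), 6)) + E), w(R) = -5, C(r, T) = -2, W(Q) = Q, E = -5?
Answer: 0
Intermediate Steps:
B(z) = I*sqrt(10) (B(z) = sqrt(-5 - 5) = sqrt(-10) = I*sqrt(10))
O(N) = 0 (O(N) = 0**4 = 0)
V(Y, S) = S*Y
V(O(B(6)), -5*(-3))*(-2453) = (-5*(-3)*0)*(-2453) = (15*0)*(-2453) = 0*(-2453) = 0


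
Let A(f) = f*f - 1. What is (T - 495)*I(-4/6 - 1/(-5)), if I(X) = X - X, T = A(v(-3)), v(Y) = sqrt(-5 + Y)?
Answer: 0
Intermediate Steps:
A(f) = -1 + f**2 (A(f) = f**2 - 1 = -1 + f**2)
T = -9 (T = -1 + (sqrt(-5 - 3))**2 = -1 + (sqrt(-8))**2 = -1 + (2*I*sqrt(2))**2 = -1 - 8 = -9)
I(X) = 0
(T - 495)*I(-4/6 - 1/(-5)) = (-9 - 495)*0 = -504*0 = 0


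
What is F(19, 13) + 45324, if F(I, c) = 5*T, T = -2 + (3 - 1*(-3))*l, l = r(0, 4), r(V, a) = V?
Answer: 45314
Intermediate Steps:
l = 0
T = -2 (T = -2 + (3 - 1*(-3))*0 = -2 + (3 + 3)*0 = -2 + 6*0 = -2 + 0 = -2)
F(I, c) = -10 (F(I, c) = 5*(-2) = -10)
F(19, 13) + 45324 = -10 + 45324 = 45314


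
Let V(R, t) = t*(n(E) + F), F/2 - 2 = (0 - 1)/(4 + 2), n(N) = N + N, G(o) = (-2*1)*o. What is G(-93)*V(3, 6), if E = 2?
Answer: 8556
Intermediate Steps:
G(o) = -2*o
n(N) = 2*N
F = 11/3 (F = 4 + 2*((0 - 1)/(4 + 2)) = 4 + 2*(-1/6) = 4 - 1/3 = 11/3 ≈ 3.6667)
V(R, t) = 23*t/3 (V(R, t) = t*(2*2 + 11/3) = t*(4 + 11/3) = t*(23/3) = 23*t/3)
G(-93)*V(3, 6) = (-2*(-93))*((23/3)*6) = 186*46 = 8556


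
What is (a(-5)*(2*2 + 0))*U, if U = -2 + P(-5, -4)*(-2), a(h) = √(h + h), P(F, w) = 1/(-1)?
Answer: 0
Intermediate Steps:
P(F, w) = -1
a(h) = √2*√h (a(h) = √(2*h) = √2*√h)
U = 0 (U = -2 - 1*(-2) = -2 + 2 = 0)
(a(-5)*(2*2 + 0))*U = ((√2*√(-5))*(2*2 + 0))*0 = ((√2*(I*√5))*(4 + 0))*0 = ((I*√10)*4)*0 = (4*I*√10)*0 = 0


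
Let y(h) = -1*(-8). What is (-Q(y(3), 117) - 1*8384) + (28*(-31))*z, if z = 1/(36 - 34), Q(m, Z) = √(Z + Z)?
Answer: -8818 - 3*√26 ≈ -8833.3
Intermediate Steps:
y(h) = 8
Q(m, Z) = √2*√Z (Q(m, Z) = √(2*Z) = √2*√Z)
z = ½ (z = 1/2 = ½ ≈ 0.50000)
(-Q(y(3), 117) - 1*8384) + (28*(-31))*z = (-√2*√117 - 1*8384) + (28*(-31))*(½) = (-√2*3*√13 - 8384) - 868*½ = (-3*√26 - 8384) - 434 = (-8384 - 3*√26) - 434 = -8818 - 3*√26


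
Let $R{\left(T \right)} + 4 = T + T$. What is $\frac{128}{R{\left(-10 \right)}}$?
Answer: $- \frac{16}{3} \approx -5.3333$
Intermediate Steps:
$R{\left(T \right)} = -4 + 2 T$ ($R{\left(T \right)} = -4 + \left(T + T\right) = -4 + 2 T$)
$\frac{128}{R{\left(-10 \right)}} = \frac{128}{-4 + 2 \left(-10\right)} = \frac{128}{-4 - 20} = \frac{128}{-24} = 128 \left(- \frac{1}{24}\right) = - \frac{16}{3}$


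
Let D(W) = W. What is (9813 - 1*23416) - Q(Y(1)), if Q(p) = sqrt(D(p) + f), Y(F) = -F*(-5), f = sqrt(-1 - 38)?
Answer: -13603 - sqrt(5 + I*sqrt(39)) ≈ -13606.0 - 1.2247*I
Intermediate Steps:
f = I*sqrt(39) (f = sqrt(-39) = I*sqrt(39) ≈ 6.245*I)
Y(F) = 5*F
Q(p) = sqrt(p + I*sqrt(39))
(9813 - 1*23416) - Q(Y(1)) = (9813 - 1*23416) - sqrt(5*1 + I*sqrt(39)) = (9813 - 23416) - sqrt(5 + I*sqrt(39)) = -13603 - sqrt(5 + I*sqrt(39))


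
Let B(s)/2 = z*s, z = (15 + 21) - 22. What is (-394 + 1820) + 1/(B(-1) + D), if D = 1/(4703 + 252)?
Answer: 197836859/138739 ≈ 1426.0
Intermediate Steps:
z = 14 (z = 36 - 22 = 14)
B(s) = 28*s (B(s) = 2*(14*s) = 28*s)
D = 1/4955 ≈ 0.00020182
(-394 + 1820) + 1/(B(-1) + D) = (-394 + 1820) + 1/(28*(-1) + 1/4955) = 1426 + 1/(-28 + 1/4955) = 1426 + 1/(-138739/4955) = 1426 - 4955/138739 = 197836859/138739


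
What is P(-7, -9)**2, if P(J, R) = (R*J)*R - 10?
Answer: 332929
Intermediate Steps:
P(J, R) = -10 + J*R**2 (P(J, R) = (J*R)*R - 10 = J*R**2 - 10 = -10 + J*R**2)
P(-7, -9)**2 = (-10 - 7*(-9)**2)**2 = (-10 - 7*81)**2 = (-10 - 567)**2 = (-577)**2 = 332929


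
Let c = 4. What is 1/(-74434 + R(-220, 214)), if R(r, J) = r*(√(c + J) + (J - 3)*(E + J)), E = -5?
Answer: -4888107/47787174811298 + 55*√218/23893587405649 ≈ -1.0226e-7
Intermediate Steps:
R(r, J) = r*(√(4 + J) + (-5 + J)*(-3 + J)) (R(r, J) = r*(√(4 + J) + (J - 3)*(-5 + J)) = r*(√(4 + J) + (-3 + J)*(-5 + J)) = r*(√(4 + J) + (-5 + J)*(-3 + J)))
1/(-74434 + R(-220, 214)) = 1/(-74434 - 220*(15 + 214² + √(4 + 214) - 8*214)) = 1/(-74434 - 220*(15 + 45796 + √218 - 1712)) = 1/(-74434 - 220*(44099 + √218)) = 1/(-74434 + (-9701780 - 220*√218)) = 1/(-9776214 - 220*√218)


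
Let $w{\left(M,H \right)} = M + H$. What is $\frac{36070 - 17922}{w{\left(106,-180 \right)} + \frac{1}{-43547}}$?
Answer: $- \frac{60791612}{247883} \approx -245.24$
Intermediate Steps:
$w{\left(M,H \right)} = H + M$
$\frac{36070 - 17922}{w{\left(106,-180 \right)} + \frac{1}{-43547}} = \frac{36070 - 17922}{\left(-180 + 106\right) + \frac{1}{-43547}} = \frac{18148}{-74 - \frac{1}{43547}} = \frac{18148}{- \frac{3222479}{43547}} = 18148 \left(- \frac{43547}{3222479}\right) = - \frac{60791612}{247883}$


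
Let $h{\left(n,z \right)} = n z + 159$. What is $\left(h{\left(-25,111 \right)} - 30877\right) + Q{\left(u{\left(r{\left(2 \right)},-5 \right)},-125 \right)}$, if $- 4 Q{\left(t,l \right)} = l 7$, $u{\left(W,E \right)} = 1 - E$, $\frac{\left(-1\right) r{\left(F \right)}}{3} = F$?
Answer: $- \frac{133097}{4} \approx -33274.0$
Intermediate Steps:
$r{\left(F \right)} = - 3 F$
$h{\left(n,z \right)} = 159 + n z$
$Q{\left(t,l \right)} = - \frac{7 l}{4}$ ($Q{\left(t,l \right)} = - \frac{l 7}{4} = - \frac{7 l}{4}$)
$\left(h{\left(-25,111 \right)} - 30877\right) + Q{\left(u{\left(r{\left(2 \right)},-5 \right)},-125 \right)} = \left(\left(159 - 2775\right) - 30877\right) - - \frac{875}{4} = \left(\left(159 - 2775\right) - 30877\right) + \frac{875}{4} = \left(-2616 - 30877\right) + \frac{875}{4} = -33493 + \frac{875}{4} = - \frac{133097}{4}$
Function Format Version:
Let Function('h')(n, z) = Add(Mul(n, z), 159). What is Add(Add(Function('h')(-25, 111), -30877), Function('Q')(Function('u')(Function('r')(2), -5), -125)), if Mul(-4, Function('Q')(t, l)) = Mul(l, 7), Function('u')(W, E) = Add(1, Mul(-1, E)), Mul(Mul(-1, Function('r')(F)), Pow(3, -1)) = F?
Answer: Rational(-133097, 4) ≈ -33274.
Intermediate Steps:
Function('r')(F) = Mul(-3, F)
Function('h')(n, z) = Add(159, Mul(n, z))
Function('Q')(t, l) = Mul(Rational(-7, 4), l) (Function('Q')(t, l) = Mul(Rational(-1, 4), Mul(l, 7)) = Mul(Rational(-1, 4), Mul(7, l)) = Mul(Rational(-7, 4), l))
Add(Add(Function('h')(-25, 111), -30877), Function('Q')(Function('u')(Function('r')(2), -5), -125)) = Add(Add(Add(159, Mul(-25, 111)), -30877), Mul(Rational(-7, 4), -125)) = Add(Add(Add(159, -2775), -30877), Rational(875, 4)) = Add(Add(-2616, -30877), Rational(875, 4)) = Add(-33493, Rational(875, 4)) = Rational(-133097, 4)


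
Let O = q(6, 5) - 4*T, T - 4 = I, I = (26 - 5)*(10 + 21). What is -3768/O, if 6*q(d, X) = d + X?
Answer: 22608/15709 ≈ 1.4392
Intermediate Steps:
q(d, X) = X/6 + d/6 (q(d, X) = (d + X)/6 = (X + d)/6 = X/6 + d/6)
I = 651 (I = 21*31 = 651)
T = 655 (T = 4 + 651 = 655)
O = -15709/6 (O = ((⅙)*5 + (⅙)*6) - 4*655 = (⅚ + 1) - 2620 = 11/6 - 2620 = -15709/6 ≈ -2618.2)
-3768/O = -3768/(-15709/6) = -3768*(-6/15709) = 22608/15709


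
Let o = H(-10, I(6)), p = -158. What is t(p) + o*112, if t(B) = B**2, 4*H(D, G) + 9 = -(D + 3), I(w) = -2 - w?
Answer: 24908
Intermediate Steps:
H(D, G) = -3 - D/4 (H(D, G) = -9/4 + (-(D + 3))/4 = -9/4 + (-(3 + D))/4 = -9/4 + (-3 - D)/4 = -9/4 + (-3/4 - D/4) = -3 - D/4)
o = -1/2 (o = -3 - 1/4*(-10) = -3 + 5/2 = -1/2 ≈ -0.50000)
t(p) + o*112 = (-158)**2 - 1/2*112 = 24964 - 56 = 24908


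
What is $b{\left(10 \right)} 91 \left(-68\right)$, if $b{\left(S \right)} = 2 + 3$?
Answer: $-30940$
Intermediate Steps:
$b{\left(S \right)} = 5$
$b{\left(10 \right)} 91 \left(-68\right) = 5 \cdot 91 \left(-68\right) = 455 \left(-68\right) = -30940$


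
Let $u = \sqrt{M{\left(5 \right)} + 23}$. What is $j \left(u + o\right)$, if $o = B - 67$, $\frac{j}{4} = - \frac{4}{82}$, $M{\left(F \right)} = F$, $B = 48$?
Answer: $\frac{152}{41} - \frac{16 \sqrt{7}}{41} \approx 2.6748$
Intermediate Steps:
$j = - \frac{8}{41}$ ($j = 4 \left(- \frac{4}{82}\right) = 4 \left(\left(-4\right) \frac{1}{82}\right) = 4 \left(- \frac{2}{41}\right) = - \frac{8}{41} \approx -0.19512$)
$o = -19$ ($o = 48 - 67 = -19$)
$u = 2 \sqrt{7}$ ($u = \sqrt{5 + 23} = \sqrt{28} = 2 \sqrt{7} \approx 5.2915$)
$j \left(u + o\right) = - \frac{8 \left(2 \sqrt{7} - 19\right)}{41} = - \frac{8 \left(-19 + 2 \sqrt{7}\right)}{41} = \frac{152}{41} - \frac{16 \sqrt{7}}{41}$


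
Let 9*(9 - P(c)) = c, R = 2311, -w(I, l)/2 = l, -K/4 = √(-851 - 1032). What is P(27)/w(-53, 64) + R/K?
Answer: -3/64 + 2311*I*√1883/7532 ≈ -0.046875 + 13.314*I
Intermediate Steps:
K = -4*I*√1883 (K = -4*√(-851 - 1032) = -4*I*√1883 ≈ -173.57*I)
w(I, l) = -2*l
P(c) = 9 - c/9
P(27)/w(-53, 64) + R/K = (9 - ⅑*27)/((-2*64)) + 2311/((-4*I*√1883)) = (9 - 3)/(-128) + 2311*(I*√1883/7532) = 6*(-1/128) + 2311*I*√1883/7532 = -3/64 + 2311*I*√1883/7532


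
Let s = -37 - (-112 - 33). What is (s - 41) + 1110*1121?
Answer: 1244377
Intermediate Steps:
s = 108 (s = -37 - 1*(-145) = -37 + 145 = 108)
(s - 41) + 1110*1121 = (108 - 41) + 1110*1121 = 67 + 1244310 = 1244377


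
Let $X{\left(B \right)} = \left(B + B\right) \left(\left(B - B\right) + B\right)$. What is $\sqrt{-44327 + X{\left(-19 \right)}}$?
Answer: $3 i \sqrt{4845} \approx 208.82 i$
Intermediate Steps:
$X{\left(B \right)} = 2 B^{2}$ ($X{\left(B \right)} = 2 B \left(0 + B\right) = 2 B B = 2 B^{2}$)
$\sqrt{-44327 + X{\left(-19 \right)}} = \sqrt{-44327 + 2 \left(-19\right)^{2}} = \sqrt{-44327 + 2 \cdot 361} = \sqrt{-44327 + 722} = \sqrt{-43605} = 3 i \sqrt{4845}$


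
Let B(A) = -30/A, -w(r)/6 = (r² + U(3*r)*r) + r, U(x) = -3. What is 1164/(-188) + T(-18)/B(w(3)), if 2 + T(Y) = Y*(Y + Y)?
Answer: 89631/235 ≈ 381.41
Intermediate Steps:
T(Y) = -2 + 2*Y² (T(Y) = -2 + Y*(Y + Y) = -2 + Y*(2*Y) = -2 + 2*Y²)
w(r) = -6*r² + 12*r (w(r) = -6*((r² - 3*r) + r) = -6*(r² - 2*r) = -6*r² + 12*r)
1164/(-188) + T(-18)/B(w(3)) = 1164/(-188) + (-2 + 2*(-18)²)/((-30*1/(18*(2 - 1*3)))) = 1164*(-1/188) + (-2 + 2*324)/((-30*1/(18*(2 - 3)))) = -291/47 + (-2 + 648)/((-30/(6*3*(-1)))) = -291/47 + 646/((-30/(-18))) = -291/47 + 646/((-30*(-1/18))) = -291/47 + 646/(5/3) = -291/47 + 646*(⅗) = -291/47 + 1938/5 = 89631/235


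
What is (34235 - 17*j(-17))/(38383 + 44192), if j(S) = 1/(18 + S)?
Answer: 3802/9175 ≈ 0.41439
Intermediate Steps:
(34235 - 17*j(-17))/(38383 + 44192) = (34235 - 17/(18 - 17))/(38383 + 44192) = (34235 - 17/1)/82575 = (34235 - 17*1)*(1/82575) = (34235 - 17)*(1/82575) = 34218*(1/82575) = 3802/9175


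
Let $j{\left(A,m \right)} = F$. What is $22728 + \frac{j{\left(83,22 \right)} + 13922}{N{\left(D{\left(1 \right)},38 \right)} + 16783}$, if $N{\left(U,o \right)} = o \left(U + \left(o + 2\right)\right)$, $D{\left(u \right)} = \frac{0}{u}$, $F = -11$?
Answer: $\frac{138668165}{6101} \approx 22729.0$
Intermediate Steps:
$D{\left(u \right)} = 0$
$j{\left(A,m \right)} = -11$
$N{\left(U,o \right)} = o \left(2 + U + o\right)$ ($N{\left(U,o \right)} = o \left(U + \left(2 + o\right)\right) = o \left(2 + U + o\right)$)
$22728 + \frac{j{\left(83,22 \right)} + 13922}{N{\left(D{\left(1 \right)},38 \right)} + 16783} = 22728 + \frac{-11 + 13922}{38 \left(2 + 0 + 38\right) + 16783} = 22728 + \frac{13911}{38 \cdot 40 + 16783} = 22728 + \frac{13911}{1520 + 16783} = 22728 + \frac{13911}{18303} = 22728 + 13911 \cdot \frac{1}{18303} = 22728 + \frac{4637}{6101} = \frac{138668165}{6101}$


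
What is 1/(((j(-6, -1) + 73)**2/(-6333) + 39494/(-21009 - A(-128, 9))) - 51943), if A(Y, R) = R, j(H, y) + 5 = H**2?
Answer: -715629/37174484062 ≈ -1.9251e-5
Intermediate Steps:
j(H, y) = -5 + H**2
1/(((j(-6, -1) + 73)**2/(-6333) + 39494/(-21009 - A(-128, 9))) - 51943) = 1/((((-5 + (-6)**2) + 73)**2/(-6333) + 39494/(-21009 - 1*9)) - 51943) = 1/((((-5 + 36) + 73)**2*(-1/6333) + 39494/(-21009 - 9)) - 51943) = 1/(((31 + 73)**2*(-1/6333) + 39494/(-21018)) - 51943) = 1/((104**2*(-1/6333) + 39494*(-1/21018)) - 51943) = 1/((10816*(-1/6333) - 637/339) - 51943) = 1/((-10816/6333 - 637/339) - 51943) = 1/(-2566915/715629 - 51943) = 1/(-37174484062/715629) = -715629/37174484062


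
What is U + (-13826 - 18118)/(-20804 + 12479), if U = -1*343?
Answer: -941177/2775 ≈ -339.16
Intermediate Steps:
U = -343
U + (-13826 - 18118)/(-20804 + 12479) = -343 + (-13826 - 18118)/(-20804 + 12479) = -343 - 31944/(-8325) = -343 - 31944*(-1/8325) = -343 + 10648/2775 = -941177/2775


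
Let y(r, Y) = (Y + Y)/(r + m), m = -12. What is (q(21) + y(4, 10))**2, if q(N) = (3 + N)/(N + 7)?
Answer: 529/196 ≈ 2.6990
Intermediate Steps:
y(r, Y) = 2*Y/(-12 + r) (y(r, Y) = (Y + Y)/(r - 12) = (2*Y)/(-12 + r) = 2*Y/(-12 + r))
q(N) = (3 + N)/(7 + N)
(q(21) + y(4, 10))**2 = ((3 + 21)/(7 + 21) + 2*10/(-12 + 4))**2 = (24/28 + 2*10/(-8))**2 = ((1/28)*24 + 2*10*(-1/8))**2 = (6/7 - 5/2)**2 = (-23/14)**2 = 529/196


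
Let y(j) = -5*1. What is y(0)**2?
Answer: 25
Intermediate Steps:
y(j) = -5
y(0)**2 = (-5)**2 = 25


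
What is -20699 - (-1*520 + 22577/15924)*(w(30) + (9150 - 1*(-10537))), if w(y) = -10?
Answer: 54053715485/5308 ≈ 1.0183e+7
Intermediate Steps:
-20699 - (-1*520 + 22577/15924)*(w(30) + (9150 - 1*(-10537))) = -20699 - (-1*520 + 22577/15924)*(-10 + (9150 - 1*(-10537))) = -20699 - (-520 + 22577*(1/15924))*(-10 + (9150 + 10537)) = -20699 - (-520 + 22577/15924)*(-10 + 19687) = -20699 - (-8257903)*19677/15924 = -20699 - 1*(-54163585777/5308) = -20699 + 54163585777/5308 = 54053715485/5308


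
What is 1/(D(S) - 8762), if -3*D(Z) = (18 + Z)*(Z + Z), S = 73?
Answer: -3/39572 ≈ -7.5811e-5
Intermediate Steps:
D(Z) = -2*Z*(18 + Z)/3 (D(Z) = -(18 + Z)*(Z + Z)/3 = -(18 + Z)*2*Z/3 = -2*Z*(18 + Z)/3)
1/(D(S) - 8762) = 1/(-⅔*73*(18 + 73) - 8762) = 1/(-⅔*73*91 - 8762) = 1/(-13286/3 - 8762) = 1/(-39572/3) = -3/39572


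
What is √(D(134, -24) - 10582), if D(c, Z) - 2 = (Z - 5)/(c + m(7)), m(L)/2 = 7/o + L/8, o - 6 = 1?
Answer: 24*I*√6631/19 ≈ 102.86*I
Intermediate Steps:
o = 7 (o = 6 + 1 = 7)
m(L) = 2 + L/4 (m(L) = 2*(7/7 + L/8) = 2*(7*(⅐) + L*(⅛)) = 2*(1 + L/8) = 2 + L/4)
D(c, Z) = 2 + (-5 + Z)/(15/4 + c) (D(c, Z) = 2 + (Z - 5)/(c + (2 + (¼)*7)) = 2 + (-5 + Z)/(c + (2 + 7/4)) = 2 + (-5 + Z)/(c + 15/4) = 2 + (-5 + Z)/(15/4 + c))
√(D(134, -24) - 10582) = √(2*(5 + 2*(-24) + 4*134)/(15 + 4*134) - 10582) = √(2*(5 - 48 + 536)/(15 + 536) - 10582) = √(2*493/551 - 10582) = √(2*(1/551)*493 - 10582) = √(34/19 - 10582) = √(-201024/19) = 24*I*√6631/19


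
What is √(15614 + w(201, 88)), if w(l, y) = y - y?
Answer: √15614 ≈ 124.96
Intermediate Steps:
w(l, y) = 0
√(15614 + w(201, 88)) = √(15614 + 0) = √15614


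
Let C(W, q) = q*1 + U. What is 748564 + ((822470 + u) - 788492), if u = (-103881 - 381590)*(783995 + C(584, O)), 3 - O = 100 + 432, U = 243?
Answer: -380467209397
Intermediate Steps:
O = -529 (O = 3 - (100 + 432) = 3 - 1*532 = 3 - 532 = -529)
C(W, q) = 243 + q (C(W, q) = q*1 + 243 = q + 243 = 243 + q)
u = -380467991939 (u = (-103881 - 381590)*(783995 + (243 - 529)) = -485471*(783995 - 286) = -485471*783709 = -380467991939)
748564 + ((822470 + u) - 788492) = 748564 + ((822470 - 380467991939) - 788492) = 748564 + (-380467169469 - 788492) = 748564 - 380467957961 = -380467209397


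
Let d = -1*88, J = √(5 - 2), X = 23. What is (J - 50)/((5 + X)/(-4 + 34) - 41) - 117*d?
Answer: 6188646/601 - 15*√3/601 ≈ 10297.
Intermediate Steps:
J = √3 ≈ 1.7320
d = -88
(J - 50)/((5 + X)/(-4 + 34) - 41) - 117*d = (√3 - 50)/((5 + 23)/(-4 + 34) - 41) - 117*(-88) = (-50 + √3)/(28/30 - 41) + 10296 = (-50 + √3)/(28*(1/30) - 41) + 10296 = (-50 + √3)/(14/15 - 41) + 10296 = (-50 + √3)/(-601/15) + 10296 = (-50 + √3)*(-15/601) + 10296 = (750/601 - 15*√3/601) + 10296 = 6188646/601 - 15*√3/601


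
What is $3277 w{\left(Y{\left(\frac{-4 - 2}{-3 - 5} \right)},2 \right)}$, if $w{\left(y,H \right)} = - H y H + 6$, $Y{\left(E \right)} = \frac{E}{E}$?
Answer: $6554$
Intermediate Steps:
$Y{\left(E \right)} = 1$
$w{\left(y,H \right)} = 6 - y H^{2}$ ($w{\left(y,H \right)} = - H y H + 6 = - y H^{2} + 6 = 6 - y H^{2}$)
$3277 w{\left(Y{\left(\frac{-4 - 2}{-3 - 5} \right)},2 \right)} = 3277 \left(6 - 1 \cdot 2^{2}\right) = 3277 \left(6 - 1 \cdot 4\right) = 3277 \left(6 - 4\right) = 3277 \cdot 2 = 6554$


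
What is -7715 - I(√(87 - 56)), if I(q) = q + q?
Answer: -7715 - 2*√31 ≈ -7726.1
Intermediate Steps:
I(q) = 2*q
-7715 - I(√(87 - 56)) = -7715 - 2*√(87 - 56) = -7715 - 2*√31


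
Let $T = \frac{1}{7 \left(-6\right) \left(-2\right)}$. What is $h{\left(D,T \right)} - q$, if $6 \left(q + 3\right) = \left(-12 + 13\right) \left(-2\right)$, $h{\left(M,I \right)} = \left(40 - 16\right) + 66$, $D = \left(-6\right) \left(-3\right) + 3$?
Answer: $\frac{280}{3} \approx 93.333$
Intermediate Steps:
$D = 21$ ($D = 18 + 3 = 21$)
$T = \frac{1}{84}$ ($T = \frac{1}{\left(-42\right) \left(-2\right)} = \frac{1}{84} \approx 0.011905$)
$h{\left(M,I \right)} = 90$ ($h{\left(M,I \right)} = 24 + 66 = 90$)
$q = - \frac{10}{3}$ ($q = -3 + \frac{\left(-12 + 13\right) \left(-2\right)}{6} = -3 + \frac{1 \left(-2\right)}{6} = -3 + \frac{1}{6} \left(-2\right) = -3 - \frac{1}{3} = - \frac{10}{3} \approx -3.3333$)
$h{\left(D,T \right)} - q = 90 - - \frac{10}{3} = 90 + \frac{10}{3} = \frac{280}{3}$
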